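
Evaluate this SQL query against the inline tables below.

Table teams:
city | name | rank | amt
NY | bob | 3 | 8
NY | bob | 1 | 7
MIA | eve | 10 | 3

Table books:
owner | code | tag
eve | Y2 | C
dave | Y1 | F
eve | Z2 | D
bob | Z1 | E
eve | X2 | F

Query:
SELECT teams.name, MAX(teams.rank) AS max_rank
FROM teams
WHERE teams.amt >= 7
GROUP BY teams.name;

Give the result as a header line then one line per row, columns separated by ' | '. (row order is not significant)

After WHERE (2 rows):
teams.city | teams.name | teams.rank | teams.amt
NY | bob | 3 | 8
NY | bob | 1 | 7
After GROUP BY (1 rows):
teams.name | max_rank
bob | 3

== RESULT ==
teams.name | max_rank
bob | 3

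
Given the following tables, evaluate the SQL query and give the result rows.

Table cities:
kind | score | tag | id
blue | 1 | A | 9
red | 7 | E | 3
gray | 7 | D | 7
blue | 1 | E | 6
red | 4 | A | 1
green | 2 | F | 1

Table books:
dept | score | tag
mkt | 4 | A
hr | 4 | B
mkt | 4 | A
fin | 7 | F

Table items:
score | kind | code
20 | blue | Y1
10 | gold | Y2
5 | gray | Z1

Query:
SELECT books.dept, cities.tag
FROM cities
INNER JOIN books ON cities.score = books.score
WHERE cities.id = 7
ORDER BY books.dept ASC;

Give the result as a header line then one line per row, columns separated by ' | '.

== RESULT ==
books.dept | cities.tag
fin | D

Derivation:
After JOIN books (5 rows):
cities.kind | cities.score | cities.tag | cities.id | books.dept | books.score | books.tag
red | 7 | E | 3 | fin | 7 | F
gray | 7 | D | 7 | fin | 7 | F
red | 4 | A | 1 | mkt | 4 | A
red | 4 | A | 1 | hr | 4 | B
red | 4 | A | 1 | mkt | 4 | A
After WHERE (1 rows):
cities.kind | cities.score | cities.tag | cities.id | books.dept | books.score | books.tag
gray | 7 | D | 7 | fin | 7 | F
After SELECT (1 rows):
books.dept | cities.tag
fin | D
After ORDER BY (1 rows):
books.dept | cities.tag
fin | D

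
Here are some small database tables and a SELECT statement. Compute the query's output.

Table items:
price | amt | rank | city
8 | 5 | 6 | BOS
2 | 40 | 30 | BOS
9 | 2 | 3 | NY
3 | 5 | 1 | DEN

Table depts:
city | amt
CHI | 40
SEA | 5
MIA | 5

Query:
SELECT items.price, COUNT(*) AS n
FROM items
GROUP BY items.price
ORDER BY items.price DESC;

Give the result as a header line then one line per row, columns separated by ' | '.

After GROUP BY (4 rows):
items.price | n
8 | 1
2 | 1
9 | 1
3 | 1
After ORDER BY (4 rows):
items.price | n
9 | 1
8 | 1
3 | 1
2 | 1

== RESULT ==
items.price | n
9 | 1
8 | 1
3 | 1
2 | 1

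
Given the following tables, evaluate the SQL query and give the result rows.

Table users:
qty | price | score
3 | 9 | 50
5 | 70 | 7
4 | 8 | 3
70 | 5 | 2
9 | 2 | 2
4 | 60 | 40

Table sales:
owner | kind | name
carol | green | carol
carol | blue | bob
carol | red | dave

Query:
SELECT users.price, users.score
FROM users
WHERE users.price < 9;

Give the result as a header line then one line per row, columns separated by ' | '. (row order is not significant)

After WHERE (3 rows):
users.qty | users.price | users.score
4 | 8 | 3
70 | 5 | 2
9 | 2 | 2
After SELECT (3 rows):
users.price | users.score
8 | 3
5 | 2
2 | 2

== RESULT ==
users.price | users.score
8 | 3
5 | 2
2 | 2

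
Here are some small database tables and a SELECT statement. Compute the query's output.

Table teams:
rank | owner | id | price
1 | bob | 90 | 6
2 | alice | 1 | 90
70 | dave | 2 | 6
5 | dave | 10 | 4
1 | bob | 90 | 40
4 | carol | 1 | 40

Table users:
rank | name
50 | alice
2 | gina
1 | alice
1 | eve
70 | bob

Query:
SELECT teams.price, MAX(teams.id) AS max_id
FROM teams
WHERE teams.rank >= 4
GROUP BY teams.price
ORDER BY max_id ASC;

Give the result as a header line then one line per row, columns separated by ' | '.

== RESULT ==
teams.price | max_id
40 | 1
6 | 2
4 | 10

Derivation:
After WHERE (3 rows):
teams.rank | teams.owner | teams.id | teams.price
70 | dave | 2 | 6
5 | dave | 10 | 4
4 | carol | 1 | 40
After GROUP BY (3 rows):
teams.price | max_id
6 | 2
4 | 10
40 | 1
After ORDER BY (3 rows):
teams.price | max_id
40 | 1
6 | 2
4 | 10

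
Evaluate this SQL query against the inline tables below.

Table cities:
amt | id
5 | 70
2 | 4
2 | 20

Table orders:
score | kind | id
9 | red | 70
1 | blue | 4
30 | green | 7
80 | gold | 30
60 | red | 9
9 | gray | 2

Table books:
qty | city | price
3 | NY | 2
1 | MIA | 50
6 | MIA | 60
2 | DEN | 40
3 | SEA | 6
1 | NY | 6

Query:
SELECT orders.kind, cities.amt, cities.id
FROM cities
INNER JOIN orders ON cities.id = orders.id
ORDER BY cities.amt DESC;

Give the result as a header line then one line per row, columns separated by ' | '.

== RESULT ==
orders.kind | cities.amt | cities.id
red | 5 | 70
blue | 2 | 4

Derivation:
After JOIN orders (2 rows):
cities.amt | cities.id | orders.score | orders.kind | orders.id
5 | 70 | 9 | red | 70
2 | 4 | 1 | blue | 4
After SELECT (2 rows):
orders.kind | cities.amt | cities.id
red | 5 | 70
blue | 2 | 4
After ORDER BY (2 rows):
orders.kind | cities.amt | cities.id
red | 5 | 70
blue | 2 | 4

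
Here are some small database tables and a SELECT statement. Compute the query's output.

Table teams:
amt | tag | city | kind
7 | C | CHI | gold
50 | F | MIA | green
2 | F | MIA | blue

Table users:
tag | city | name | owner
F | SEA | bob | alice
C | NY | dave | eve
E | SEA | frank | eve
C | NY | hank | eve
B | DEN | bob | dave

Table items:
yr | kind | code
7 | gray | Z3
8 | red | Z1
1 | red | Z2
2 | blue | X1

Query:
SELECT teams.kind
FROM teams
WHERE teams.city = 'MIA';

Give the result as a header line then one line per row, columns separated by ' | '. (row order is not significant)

After WHERE (2 rows):
teams.amt | teams.tag | teams.city | teams.kind
50 | F | MIA | green
2 | F | MIA | blue
After SELECT (2 rows):
teams.kind
green
blue

== RESULT ==
teams.kind
green
blue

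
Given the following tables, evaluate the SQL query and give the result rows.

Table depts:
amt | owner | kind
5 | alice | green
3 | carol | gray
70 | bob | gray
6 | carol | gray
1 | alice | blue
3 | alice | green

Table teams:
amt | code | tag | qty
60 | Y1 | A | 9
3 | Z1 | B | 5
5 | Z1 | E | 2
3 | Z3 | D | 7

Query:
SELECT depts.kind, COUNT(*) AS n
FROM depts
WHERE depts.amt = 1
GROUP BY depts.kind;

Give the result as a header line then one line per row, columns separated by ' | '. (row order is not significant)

== RESULT ==
depts.kind | n
blue | 1

Derivation:
After WHERE (1 rows):
depts.amt | depts.owner | depts.kind
1 | alice | blue
After GROUP BY (1 rows):
depts.kind | n
blue | 1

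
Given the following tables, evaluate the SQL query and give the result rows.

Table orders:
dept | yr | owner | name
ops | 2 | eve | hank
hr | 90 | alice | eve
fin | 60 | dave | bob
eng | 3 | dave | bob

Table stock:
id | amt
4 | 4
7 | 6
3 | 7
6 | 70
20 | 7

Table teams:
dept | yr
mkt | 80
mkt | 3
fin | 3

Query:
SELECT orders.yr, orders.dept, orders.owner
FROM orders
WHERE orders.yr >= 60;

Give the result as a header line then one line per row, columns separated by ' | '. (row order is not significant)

== RESULT ==
orders.yr | orders.dept | orders.owner
90 | hr | alice
60 | fin | dave

Derivation:
After WHERE (2 rows):
orders.dept | orders.yr | orders.owner | orders.name
hr | 90 | alice | eve
fin | 60 | dave | bob
After SELECT (2 rows):
orders.yr | orders.dept | orders.owner
90 | hr | alice
60 | fin | dave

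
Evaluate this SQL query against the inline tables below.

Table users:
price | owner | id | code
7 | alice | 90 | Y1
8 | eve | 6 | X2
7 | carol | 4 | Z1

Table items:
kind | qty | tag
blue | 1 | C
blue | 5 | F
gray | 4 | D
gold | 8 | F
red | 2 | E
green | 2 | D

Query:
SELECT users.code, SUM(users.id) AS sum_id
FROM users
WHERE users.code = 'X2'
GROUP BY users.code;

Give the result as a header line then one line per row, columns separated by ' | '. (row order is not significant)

== RESULT ==
users.code | sum_id
X2 | 6

Derivation:
After WHERE (1 rows):
users.price | users.owner | users.id | users.code
8 | eve | 6 | X2
After GROUP BY (1 rows):
users.code | sum_id
X2 | 6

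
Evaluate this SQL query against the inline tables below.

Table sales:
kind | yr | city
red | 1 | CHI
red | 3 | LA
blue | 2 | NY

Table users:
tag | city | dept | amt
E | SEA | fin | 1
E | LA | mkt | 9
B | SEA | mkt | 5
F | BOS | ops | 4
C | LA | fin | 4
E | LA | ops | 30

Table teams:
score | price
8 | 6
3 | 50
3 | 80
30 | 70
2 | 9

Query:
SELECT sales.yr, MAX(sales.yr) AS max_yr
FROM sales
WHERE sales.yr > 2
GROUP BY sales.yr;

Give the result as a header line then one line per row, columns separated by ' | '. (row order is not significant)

== RESULT ==
sales.yr | max_yr
3 | 3

Derivation:
After WHERE (1 rows):
sales.kind | sales.yr | sales.city
red | 3 | LA
After GROUP BY (1 rows):
sales.yr | max_yr
3 | 3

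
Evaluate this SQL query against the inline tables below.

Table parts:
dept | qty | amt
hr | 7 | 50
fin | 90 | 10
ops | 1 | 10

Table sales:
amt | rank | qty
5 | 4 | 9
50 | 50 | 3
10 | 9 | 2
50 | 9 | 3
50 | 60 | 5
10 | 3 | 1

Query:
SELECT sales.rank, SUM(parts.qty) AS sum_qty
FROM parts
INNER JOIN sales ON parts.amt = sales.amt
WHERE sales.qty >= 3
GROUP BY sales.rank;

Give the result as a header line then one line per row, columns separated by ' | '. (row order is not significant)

After JOIN sales (7 rows):
parts.dept | parts.qty | parts.amt | sales.amt | sales.rank | sales.qty
hr | 7 | 50 | 50 | 50 | 3
hr | 7 | 50 | 50 | 9 | 3
hr | 7 | 50 | 50 | 60 | 5
fin | 90 | 10 | 10 | 9 | 2
fin | 90 | 10 | 10 | 3 | 1
ops | 1 | 10 | 10 | 9 | 2
ops | 1 | 10 | 10 | 3 | 1
After WHERE (3 rows):
parts.dept | parts.qty | parts.amt | sales.amt | sales.rank | sales.qty
hr | 7 | 50 | 50 | 50 | 3
hr | 7 | 50 | 50 | 9 | 3
hr | 7 | 50 | 50 | 60 | 5
After GROUP BY (3 rows):
sales.rank | sum_qty
50 | 7
9 | 7
60 | 7

== RESULT ==
sales.rank | sum_qty
50 | 7
9 | 7
60 | 7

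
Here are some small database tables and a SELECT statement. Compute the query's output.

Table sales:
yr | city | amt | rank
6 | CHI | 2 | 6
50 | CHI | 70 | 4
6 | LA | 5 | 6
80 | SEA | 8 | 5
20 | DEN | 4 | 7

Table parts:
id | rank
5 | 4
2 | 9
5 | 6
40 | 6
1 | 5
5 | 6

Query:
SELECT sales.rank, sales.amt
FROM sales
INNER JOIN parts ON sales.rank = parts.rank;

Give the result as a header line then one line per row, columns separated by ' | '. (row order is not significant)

== RESULT ==
sales.rank | sales.amt
6 | 2
6 | 2
6 | 2
4 | 70
6 | 5
6 | 5
6 | 5
5 | 8

Derivation:
After JOIN parts (8 rows):
sales.yr | sales.city | sales.amt | sales.rank | parts.id | parts.rank
6 | CHI | 2 | 6 | 5 | 6
6 | CHI | 2 | 6 | 40 | 6
6 | CHI | 2 | 6 | 5 | 6
50 | CHI | 70 | 4 | 5 | 4
6 | LA | 5 | 6 | 5 | 6
6 | LA | 5 | 6 | 40 | 6
6 | LA | 5 | 6 | 5 | 6
80 | SEA | 8 | 5 | 1 | 5
After SELECT (8 rows):
sales.rank | sales.amt
6 | 2
6 | 2
6 | 2
4 | 70
6 | 5
6 | 5
6 | 5
5 | 8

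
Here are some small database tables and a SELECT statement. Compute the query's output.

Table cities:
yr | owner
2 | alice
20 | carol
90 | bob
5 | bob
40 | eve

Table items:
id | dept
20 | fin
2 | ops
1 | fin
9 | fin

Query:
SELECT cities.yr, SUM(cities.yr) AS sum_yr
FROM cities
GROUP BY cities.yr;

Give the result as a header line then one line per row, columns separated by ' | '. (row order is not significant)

After GROUP BY (5 rows):
cities.yr | sum_yr
2 | 2
20 | 20
90 | 90
5 | 5
40 | 40

== RESULT ==
cities.yr | sum_yr
2 | 2
20 | 20
90 | 90
5 | 5
40 | 40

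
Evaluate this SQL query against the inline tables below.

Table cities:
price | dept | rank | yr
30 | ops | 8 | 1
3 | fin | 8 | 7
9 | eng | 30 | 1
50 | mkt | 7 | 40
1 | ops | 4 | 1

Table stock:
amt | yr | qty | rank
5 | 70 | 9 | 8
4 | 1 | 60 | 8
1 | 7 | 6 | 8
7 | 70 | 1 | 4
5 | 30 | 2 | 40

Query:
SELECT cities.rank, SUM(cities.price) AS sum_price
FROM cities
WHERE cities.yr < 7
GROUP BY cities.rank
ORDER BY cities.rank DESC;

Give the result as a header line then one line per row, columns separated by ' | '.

After WHERE (3 rows):
cities.price | cities.dept | cities.rank | cities.yr
30 | ops | 8 | 1
9 | eng | 30 | 1
1 | ops | 4 | 1
After GROUP BY (3 rows):
cities.rank | sum_price
8 | 30
30 | 9
4 | 1
After ORDER BY (3 rows):
cities.rank | sum_price
30 | 9
8 | 30
4 | 1

== RESULT ==
cities.rank | sum_price
30 | 9
8 | 30
4 | 1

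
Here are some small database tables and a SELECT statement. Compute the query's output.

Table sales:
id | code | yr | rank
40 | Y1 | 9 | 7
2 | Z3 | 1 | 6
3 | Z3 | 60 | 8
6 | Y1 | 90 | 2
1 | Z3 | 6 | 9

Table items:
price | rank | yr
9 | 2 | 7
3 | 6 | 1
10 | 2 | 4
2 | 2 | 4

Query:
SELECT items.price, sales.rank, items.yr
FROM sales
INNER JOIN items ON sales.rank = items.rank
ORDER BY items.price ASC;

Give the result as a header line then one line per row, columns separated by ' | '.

== RESULT ==
items.price | sales.rank | items.yr
2 | 2 | 4
3 | 6 | 1
9 | 2 | 7
10 | 2 | 4

Derivation:
After JOIN items (4 rows):
sales.id | sales.code | sales.yr | sales.rank | items.price | items.rank | items.yr
2 | Z3 | 1 | 6 | 3 | 6 | 1
6 | Y1 | 90 | 2 | 9 | 2 | 7
6 | Y1 | 90 | 2 | 10 | 2 | 4
6 | Y1 | 90 | 2 | 2 | 2 | 4
After SELECT (4 rows):
items.price | sales.rank | items.yr
3 | 6 | 1
9 | 2 | 7
10 | 2 | 4
2 | 2 | 4
After ORDER BY (4 rows):
items.price | sales.rank | items.yr
2 | 2 | 4
3 | 6 | 1
9 | 2 | 7
10 | 2 | 4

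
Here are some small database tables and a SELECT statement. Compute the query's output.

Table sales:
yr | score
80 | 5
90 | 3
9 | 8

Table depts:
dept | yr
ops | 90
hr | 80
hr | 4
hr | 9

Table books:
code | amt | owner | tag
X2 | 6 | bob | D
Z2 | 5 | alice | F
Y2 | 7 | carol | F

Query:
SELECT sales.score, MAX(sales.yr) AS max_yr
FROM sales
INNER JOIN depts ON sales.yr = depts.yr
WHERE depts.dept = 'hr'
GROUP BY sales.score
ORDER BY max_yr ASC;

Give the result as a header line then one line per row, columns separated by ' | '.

After JOIN depts (3 rows):
sales.yr | sales.score | depts.dept | depts.yr
80 | 5 | hr | 80
90 | 3 | ops | 90
9 | 8 | hr | 9
After WHERE (2 rows):
sales.yr | sales.score | depts.dept | depts.yr
80 | 5 | hr | 80
9 | 8 | hr | 9
After GROUP BY (2 rows):
sales.score | max_yr
5 | 80
8 | 9
After ORDER BY (2 rows):
sales.score | max_yr
8 | 9
5 | 80

== RESULT ==
sales.score | max_yr
8 | 9
5 | 80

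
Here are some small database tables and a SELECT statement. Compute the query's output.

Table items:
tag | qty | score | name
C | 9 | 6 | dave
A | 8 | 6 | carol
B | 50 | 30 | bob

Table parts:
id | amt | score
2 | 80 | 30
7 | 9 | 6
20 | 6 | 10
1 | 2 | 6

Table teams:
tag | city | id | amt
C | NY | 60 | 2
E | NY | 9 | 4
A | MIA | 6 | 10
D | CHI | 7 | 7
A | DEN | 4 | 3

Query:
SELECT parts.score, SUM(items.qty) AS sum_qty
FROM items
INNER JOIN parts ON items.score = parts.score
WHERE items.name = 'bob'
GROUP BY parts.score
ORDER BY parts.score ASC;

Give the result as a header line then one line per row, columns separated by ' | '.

== RESULT ==
parts.score | sum_qty
30 | 50

Derivation:
After JOIN parts (5 rows):
items.tag | items.qty | items.score | items.name | parts.id | parts.amt | parts.score
C | 9 | 6 | dave | 7 | 9 | 6
C | 9 | 6 | dave | 1 | 2 | 6
A | 8 | 6 | carol | 7 | 9 | 6
A | 8 | 6 | carol | 1 | 2 | 6
B | 50 | 30 | bob | 2 | 80 | 30
After WHERE (1 rows):
items.tag | items.qty | items.score | items.name | parts.id | parts.amt | parts.score
B | 50 | 30 | bob | 2 | 80 | 30
After GROUP BY (1 rows):
parts.score | sum_qty
30 | 50
After ORDER BY (1 rows):
parts.score | sum_qty
30 | 50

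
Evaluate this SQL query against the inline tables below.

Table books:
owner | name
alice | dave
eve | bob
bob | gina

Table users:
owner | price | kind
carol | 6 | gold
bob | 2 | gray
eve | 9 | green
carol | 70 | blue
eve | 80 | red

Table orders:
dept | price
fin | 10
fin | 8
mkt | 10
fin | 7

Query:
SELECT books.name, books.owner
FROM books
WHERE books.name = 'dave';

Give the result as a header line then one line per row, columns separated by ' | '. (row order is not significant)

== RESULT ==
books.name | books.owner
dave | alice

Derivation:
After WHERE (1 rows):
books.owner | books.name
alice | dave
After SELECT (1 rows):
books.name | books.owner
dave | alice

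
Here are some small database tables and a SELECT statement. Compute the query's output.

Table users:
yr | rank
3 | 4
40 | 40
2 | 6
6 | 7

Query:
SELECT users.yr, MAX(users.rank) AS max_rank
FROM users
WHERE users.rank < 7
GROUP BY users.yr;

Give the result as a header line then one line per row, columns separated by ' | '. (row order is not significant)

== RESULT ==
users.yr | max_rank
3 | 4
2 | 6

Derivation:
After WHERE (2 rows):
users.yr | users.rank
3 | 4
2 | 6
After GROUP BY (2 rows):
users.yr | max_rank
3 | 4
2 | 6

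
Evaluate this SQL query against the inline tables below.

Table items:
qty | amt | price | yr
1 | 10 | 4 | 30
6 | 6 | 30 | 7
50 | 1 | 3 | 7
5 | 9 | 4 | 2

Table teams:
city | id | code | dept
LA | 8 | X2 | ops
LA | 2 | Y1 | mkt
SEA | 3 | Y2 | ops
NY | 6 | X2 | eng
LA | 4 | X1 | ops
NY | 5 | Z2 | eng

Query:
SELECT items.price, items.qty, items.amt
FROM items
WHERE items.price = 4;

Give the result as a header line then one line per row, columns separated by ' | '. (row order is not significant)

After WHERE (2 rows):
items.qty | items.amt | items.price | items.yr
1 | 10 | 4 | 30
5 | 9 | 4 | 2
After SELECT (2 rows):
items.price | items.qty | items.amt
4 | 1 | 10
4 | 5 | 9

== RESULT ==
items.price | items.qty | items.amt
4 | 1 | 10
4 | 5 | 9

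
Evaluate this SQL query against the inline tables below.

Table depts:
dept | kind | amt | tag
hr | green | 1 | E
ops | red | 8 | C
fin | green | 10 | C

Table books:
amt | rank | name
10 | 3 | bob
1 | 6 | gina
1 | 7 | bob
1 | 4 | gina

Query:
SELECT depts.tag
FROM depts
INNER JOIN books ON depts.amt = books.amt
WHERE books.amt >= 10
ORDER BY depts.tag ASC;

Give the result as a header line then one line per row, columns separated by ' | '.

== RESULT ==
depts.tag
C

Derivation:
After JOIN books (4 rows):
depts.dept | depts.kind | depts.amt | depts.tag | books.amt | books.rank | books.name
hr | green | 1 | E | 1 | 6 | gina
hr | green | 1 | E | 1 | 7 | bob
hr | green | 1 | E | 1 | 4 | gina
fin | green | 10 | C | 10 | 3 | bob
After WHERE (1 rows):
depts.dept | depts.kind | depts.amt | depts.tag | books.amt | books.rank | books.name
fin | green | 10 | C | 10 | 3 | bob
After SELECT (1 rows):
depts.tag
C
After ORDER BY (1 rows):
depts.tag
C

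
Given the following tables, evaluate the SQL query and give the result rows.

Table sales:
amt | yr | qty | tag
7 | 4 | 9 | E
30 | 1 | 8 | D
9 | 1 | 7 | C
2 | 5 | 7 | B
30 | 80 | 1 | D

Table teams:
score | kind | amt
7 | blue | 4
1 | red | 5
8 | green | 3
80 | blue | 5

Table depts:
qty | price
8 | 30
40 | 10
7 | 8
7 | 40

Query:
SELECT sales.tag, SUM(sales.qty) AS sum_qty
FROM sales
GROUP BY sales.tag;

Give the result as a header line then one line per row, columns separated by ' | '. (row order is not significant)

After GROUP BY (4 rows):
sales.tag | sum_qty
E | 9
D | 9
C | 7
B | 7

== RESULT ==
sales.tag | sum_qty
E | 9
D | 9
C | 7
B | 7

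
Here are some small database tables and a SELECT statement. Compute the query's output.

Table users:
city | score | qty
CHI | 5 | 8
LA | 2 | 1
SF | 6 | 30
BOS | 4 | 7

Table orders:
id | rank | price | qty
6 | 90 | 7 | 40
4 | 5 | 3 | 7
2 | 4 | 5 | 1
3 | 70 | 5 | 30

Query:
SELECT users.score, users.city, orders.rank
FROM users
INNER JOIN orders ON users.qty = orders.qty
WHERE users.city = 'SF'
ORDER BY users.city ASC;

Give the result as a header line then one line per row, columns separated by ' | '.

After JOIN orders (3 rows):
users.city | users.score | users.qty | orders.id | orders.rank | orders.price | orders.qty
LA | 2 | 1 | 2 | 4 | 5 | 1
SF | 6 | 30 | 3 | 70 | 5 | 30
BOS | 4 | 7 | 4 | 5 | 3 | 7
After WHERE (1 rows):
users.city | users.score | users.qty | orders.id | orders.rank | orders.price | orders.qty
SF | 6 | 30 | 3 | 70 | 5 | 30
After SELECT (1 rows):
users.score | users.city | orders.rank
6 | SF | 70
After ORDER BY (1 rows):
users.score | users.city | orders.rank
6 | SF | 70

== RESULT ==
users.score | users.city | orders.rank
6 | SF | 70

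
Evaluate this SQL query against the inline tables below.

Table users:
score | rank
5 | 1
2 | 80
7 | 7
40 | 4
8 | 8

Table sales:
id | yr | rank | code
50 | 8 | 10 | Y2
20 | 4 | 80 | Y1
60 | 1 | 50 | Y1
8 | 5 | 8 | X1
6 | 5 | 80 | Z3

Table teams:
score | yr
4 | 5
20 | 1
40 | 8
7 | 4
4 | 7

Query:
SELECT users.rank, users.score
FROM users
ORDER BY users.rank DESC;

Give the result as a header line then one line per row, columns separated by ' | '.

After SELECT (5 rows):
users.rank | users.score
1 | 5
80 | 2
7 | 7
4 | 40
8 | 8
After ORDER BY (5 rows):
users.rank | users.score
80 | 2
8 | 8
7 | 7
4 | 40
1 | 5

== RESULT ==
users.rank | users.score
80 | 2
8 | 8
7 | 7
4 | 40
1 | 5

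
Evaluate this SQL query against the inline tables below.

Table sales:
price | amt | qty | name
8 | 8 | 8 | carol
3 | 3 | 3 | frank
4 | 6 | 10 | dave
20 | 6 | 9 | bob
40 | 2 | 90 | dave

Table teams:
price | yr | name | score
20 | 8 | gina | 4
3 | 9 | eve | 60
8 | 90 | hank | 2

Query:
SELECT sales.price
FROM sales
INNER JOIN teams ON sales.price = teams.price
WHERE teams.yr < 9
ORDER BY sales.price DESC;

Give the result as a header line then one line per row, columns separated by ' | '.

After JOIN teams (3 rows):
sales.price | sales.amt | sales.qty | sales.name | teams.price | teams.yr | teams.name | teams.score
8 | 8 | 8 | carol | 8 | 90 | hank | 2
3 | 3 | 3 | frank | 3 | 9 | eve | 60
20 | 6 | 9 | bob | 20 | 8 | gina | 4
After WHERE (1 rows):
sales.price | sales.amt | sales.qty | sales.name | teams.price | teams.yr | teams.name | teams.score
20 | 6 | 9 | bob | 20 | 8 | gina | 4
After SELECT (1 rows):
sales.price
20
After ORDER BY (1 rows):
sales.price
20

== RESULT ==
sales.price
20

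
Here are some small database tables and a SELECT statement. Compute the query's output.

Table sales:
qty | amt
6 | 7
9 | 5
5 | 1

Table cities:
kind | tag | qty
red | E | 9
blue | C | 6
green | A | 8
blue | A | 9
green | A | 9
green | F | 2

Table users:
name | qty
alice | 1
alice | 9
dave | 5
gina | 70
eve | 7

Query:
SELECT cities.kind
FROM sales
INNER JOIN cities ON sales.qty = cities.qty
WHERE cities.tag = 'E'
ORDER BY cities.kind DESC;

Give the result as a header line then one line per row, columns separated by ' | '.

== RESULT ==
cities.kind
red

Derivation:
After JOIN cities (4 rows):
sales.qty | sales.amt | cities.kind | cities.tag | cities.qty
6 | 7 | blue | C | 6
9 | 5 | red | E | 9
9 | 5 | blue | A | 9
9 | 5 | green | A | 9
After WHERE (1 rows):
sales.qty | sales.amt | cities.kind | cities.tag | cities.qty
9 | 5 | red | E | 9
After SELECT (1 rows):
cities.kind
red
After ORDER BY (1 rows):
cities.kind
red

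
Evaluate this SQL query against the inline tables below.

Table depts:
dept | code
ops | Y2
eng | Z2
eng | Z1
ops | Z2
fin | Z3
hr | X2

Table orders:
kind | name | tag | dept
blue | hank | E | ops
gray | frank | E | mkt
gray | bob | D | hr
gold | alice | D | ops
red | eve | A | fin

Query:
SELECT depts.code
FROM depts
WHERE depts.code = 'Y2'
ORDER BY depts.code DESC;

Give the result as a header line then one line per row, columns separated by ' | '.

After WHERE (1 rows):
depts.dept | depts.code
ops | Y2
After SELECT (1 rows):
depts.code
Y2
After ORDER BY (1 rows):
depts.code
Y2

== RESULT ==
depts.code
Y2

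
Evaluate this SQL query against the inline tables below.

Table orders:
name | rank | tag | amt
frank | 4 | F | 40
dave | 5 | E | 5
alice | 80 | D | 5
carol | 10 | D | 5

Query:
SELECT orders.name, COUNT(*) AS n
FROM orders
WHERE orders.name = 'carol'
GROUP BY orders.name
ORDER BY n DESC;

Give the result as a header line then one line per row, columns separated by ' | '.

After WHERE (1 rows):
orders.name | orders.rank | orders.tag | orders.amt
carol | 10 | D | 5
After GROUP BY (1 rows):
orders.name | n
carol | 1
After ORDER BY (1 rows):
orders.name | n
carol | 1

== RESULT ==
orders.name | n
carol | 1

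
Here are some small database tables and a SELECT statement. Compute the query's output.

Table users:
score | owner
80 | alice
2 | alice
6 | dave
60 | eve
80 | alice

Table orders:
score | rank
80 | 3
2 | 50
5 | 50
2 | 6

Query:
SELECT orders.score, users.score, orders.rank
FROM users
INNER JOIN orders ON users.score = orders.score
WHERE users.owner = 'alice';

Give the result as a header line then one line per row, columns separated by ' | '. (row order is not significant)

After JOIN orders (4 rows):
users.score | users.owner | orders.score | orders.rank
80 | alice | 80 | 3
2 | alice | 2 | 50
2 | alice | 2 | 6
80 | alice | 80 | 3
After WHERE (4 rows):
users.score | users.owner | orders.score | orders.rank
80 | alice | 80 | 3
2 | alice | 2 | 50
2 | alice | 2 | 6
80 | alice | 80 | 3
After SELECT (4 rows):
orders.score | users.score | orders.rank
80 | 80 | 3
2 | 2 | 50
2 | 2 | 6
80 | 80 | 3

== RESULT ==
orders.score | users.score | orders.rank
80 | 80 | 3
2 | 2 | 50
2 | 2 | 6
80 | 80 | 3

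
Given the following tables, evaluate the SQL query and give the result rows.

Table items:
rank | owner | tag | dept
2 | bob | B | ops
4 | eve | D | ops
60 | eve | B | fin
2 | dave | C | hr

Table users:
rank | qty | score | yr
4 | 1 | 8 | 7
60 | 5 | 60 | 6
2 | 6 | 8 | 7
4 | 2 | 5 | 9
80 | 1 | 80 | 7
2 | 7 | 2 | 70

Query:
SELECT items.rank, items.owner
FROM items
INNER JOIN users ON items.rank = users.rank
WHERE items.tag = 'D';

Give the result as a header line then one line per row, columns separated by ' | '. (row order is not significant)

After JOIN users (7 rows):
items.rank | items.owner | items.tag | items.dept | users.rank | users.qty | users.score | users.yr
2 | bob | B | ops | 2 | 6 | 8 | 7
2 | bob | B | ops | 2 | 7 | 2 | 70
4 | eve | D | ops | 4 | 1 | 8 | 7
4 | eve | D | ops | 4 | 2 | 5 | 9
60 | eve | B | fin | 60 | 5 | 60 | 6
2 | dave | C | hr | 2 | 6 | 8 | 7
2 | dave | C | hr | 2 | 7 | 2 | 70
After WHERE (2 rows):
items.rank | items.owner | items.tag | items.dept | users.rank | users.qty | users.score | users.yr
4 | eve | D | ops | 4 | 1 | 8 | 7
4 | eve | D | ops | 4 | 2 | 5 | 9
After SELECT (2 rows):
items.rank | items.owner
4 | eve
4 | eve

== RESULT ==
items.rank | items.owner
4 | eve
4 | eve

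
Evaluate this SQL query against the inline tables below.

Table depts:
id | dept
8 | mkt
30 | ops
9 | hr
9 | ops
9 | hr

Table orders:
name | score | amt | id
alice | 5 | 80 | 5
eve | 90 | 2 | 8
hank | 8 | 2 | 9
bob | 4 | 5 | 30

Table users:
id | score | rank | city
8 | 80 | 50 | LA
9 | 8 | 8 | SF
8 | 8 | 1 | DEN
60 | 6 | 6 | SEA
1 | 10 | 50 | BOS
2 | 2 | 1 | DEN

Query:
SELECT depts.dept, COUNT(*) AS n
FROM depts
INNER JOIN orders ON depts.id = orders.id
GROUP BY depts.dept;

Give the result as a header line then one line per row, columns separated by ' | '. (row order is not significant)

After JOIN orders (5 rows):
depts.id | depts.dept | orders.name | orders.score | orders.amt | orders.id
8 | mkt | eve | 90 | 2 | 8
30 | ops | bob | 4 | 5 | 30
9 | hr | hank | 8 | 2 | 9
9 | ops | hank | 8 | 2 | 9
9 | hr | hank | 8 | 2 | 9
After GROUP BY (3 rows):
depts.dept | n
mkt | 1
ops | 2
hr | 2

== RESULT ==
depts.dept | n
mkt | 1
ops | 2
hr | 2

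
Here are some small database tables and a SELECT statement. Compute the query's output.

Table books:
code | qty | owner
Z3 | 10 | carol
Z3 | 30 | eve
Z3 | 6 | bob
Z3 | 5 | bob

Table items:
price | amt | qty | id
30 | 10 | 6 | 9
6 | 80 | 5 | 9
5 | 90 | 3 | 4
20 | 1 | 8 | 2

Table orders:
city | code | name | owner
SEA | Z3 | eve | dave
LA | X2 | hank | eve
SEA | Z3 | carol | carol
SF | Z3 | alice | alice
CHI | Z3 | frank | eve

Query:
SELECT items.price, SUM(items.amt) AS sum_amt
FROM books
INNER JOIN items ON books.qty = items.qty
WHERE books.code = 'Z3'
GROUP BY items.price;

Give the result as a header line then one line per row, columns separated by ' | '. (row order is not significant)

After JOIN items (2 rows):
books.code | books.qty | books.owner | items.price | items.amt | items.qty | items.id
Z3 | 6 | bob | 30 | 10 | 6 | 9
Z3 | 5 | bob | 6 | 80 | 5 | 9
After WHERE (2 rows):
books.code | books.qty | books.owner | items.price | items.amt | items.qty | items.id
Z3 | 6 | bob | 30 | 10 | 6 | 9
Z3 | 5 | bob | 6 | 80 | 5 | 9
After GROUP BY (2 rows):
items.price | sum_amt
30 | 10
6 | 80

== RESULT ==
items.price | sum_amt
30 | 10
6 | 80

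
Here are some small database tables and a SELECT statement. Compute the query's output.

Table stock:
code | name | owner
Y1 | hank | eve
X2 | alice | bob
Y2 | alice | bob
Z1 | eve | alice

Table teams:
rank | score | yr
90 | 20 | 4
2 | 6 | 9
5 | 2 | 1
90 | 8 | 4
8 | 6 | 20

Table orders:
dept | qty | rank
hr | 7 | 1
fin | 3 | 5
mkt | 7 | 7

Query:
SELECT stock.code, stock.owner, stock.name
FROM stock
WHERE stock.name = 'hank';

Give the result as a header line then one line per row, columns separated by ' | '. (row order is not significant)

== RESULT ==
stock.code | stock.owner | stock.name
Y1 | eve | hank

Derivation:
After WHERE (1 rows):
stock.code | stock.name | stock.owner
Y1 | hank | eve
After SELECT (1 rows):
stock.code | stock.owner | stock.name
Y1 | eve | hank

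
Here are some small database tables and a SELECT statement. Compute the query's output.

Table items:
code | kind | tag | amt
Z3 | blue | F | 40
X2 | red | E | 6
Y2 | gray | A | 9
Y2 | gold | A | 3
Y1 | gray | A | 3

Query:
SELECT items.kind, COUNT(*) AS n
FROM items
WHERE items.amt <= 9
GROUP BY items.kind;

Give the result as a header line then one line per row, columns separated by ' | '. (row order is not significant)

== RESULT ==
items.kind | n
red | 1
gray | 2
gold | 1

Derivation:
After WHERE (4 rows):
items.code | items.kind | items.tag | items.amt
X2 | red | E | 6
Y2 | gray | A | 9
Y2 | gold | A | 3
Y1 | gray | A | 3
After GROUP BY (3 rows):
items.kind | n
red | 1
gray | 2
gold | 1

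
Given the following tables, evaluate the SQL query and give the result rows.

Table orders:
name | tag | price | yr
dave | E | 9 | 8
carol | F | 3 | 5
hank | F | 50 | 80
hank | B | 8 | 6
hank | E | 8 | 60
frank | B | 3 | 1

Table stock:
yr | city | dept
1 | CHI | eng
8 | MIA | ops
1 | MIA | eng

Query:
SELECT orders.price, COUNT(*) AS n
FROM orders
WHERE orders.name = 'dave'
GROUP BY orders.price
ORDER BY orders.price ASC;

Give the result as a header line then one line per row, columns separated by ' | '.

== RESULT ==
orders.price | n
9 | 1

Derivation:
After WHERE (1 rows):
orders.name | orders.tag | orders.price | orders.yr
dave | E | 9 | 8
After GROUP BY (1 rows):
orders.price | n
9 | 1
After ORDER BY (1 rows):
orders.price | n
9 | 1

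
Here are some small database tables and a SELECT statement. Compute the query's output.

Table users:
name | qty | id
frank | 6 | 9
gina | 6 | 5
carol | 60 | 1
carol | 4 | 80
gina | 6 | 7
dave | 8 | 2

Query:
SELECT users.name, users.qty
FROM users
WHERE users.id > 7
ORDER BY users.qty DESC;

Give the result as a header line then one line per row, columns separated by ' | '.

== RESULT ==
users.name | users.qty
frank | 6
carol | 4

Derivation:
After WHERE (2 rows):
users.name | users.qty | users.id
frank | 6 | 9
carol | 4 | 80
After SELECT (2 rows):
users.name | users.qty
frank | 6
carol | 4
After ORDER BY (2 rows):
users.name | users.qty
frank | 6
carol | 4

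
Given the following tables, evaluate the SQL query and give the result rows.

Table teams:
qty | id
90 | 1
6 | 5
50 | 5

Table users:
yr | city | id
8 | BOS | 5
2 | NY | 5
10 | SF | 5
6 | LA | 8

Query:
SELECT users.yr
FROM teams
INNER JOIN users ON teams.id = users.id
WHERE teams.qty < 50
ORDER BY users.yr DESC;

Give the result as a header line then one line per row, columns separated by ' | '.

== RESULT ==
users.yr
10
8
2

Derivation:
After JOIN users (6 rows):
teams.qty | teams.id | users.yr | users.city | users.id
6 | 5 | 8 | BOS | 5
6 | 5 | 2 | NY | 5
6 | 5 | 10 | SF | 5
50 | 5 | 8 | BOS | 5
50 | 5 | 2 | NY | 5
50 | 5 | 10 | SF | 5
After WHERE (3 rows):
teams.qty | teams.id | users.yr | users.city | users.id
6 | 5 | 8 | BOS | 5
6 | 5 | 2 | NY | 5
6 | 5 | 10 | SF | 5
After SELECT (3 rows):
users.yr
8
2
10
After ORDER BY (3 rows):
users.yr
10
8
2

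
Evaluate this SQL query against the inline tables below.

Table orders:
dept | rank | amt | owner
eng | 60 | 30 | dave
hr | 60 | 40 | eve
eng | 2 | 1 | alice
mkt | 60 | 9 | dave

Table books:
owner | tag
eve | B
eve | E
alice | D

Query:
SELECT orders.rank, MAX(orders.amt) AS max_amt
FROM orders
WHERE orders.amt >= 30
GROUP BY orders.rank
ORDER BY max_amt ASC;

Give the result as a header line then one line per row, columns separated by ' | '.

After WHERE (2 rows):
orders.dept | orders.rank | orders.amt | orders.owner
eng | 60 | 30 | dave
hr | 60 | 40 | eve
After GROUP BY (1 rows):
orders.rank | max_amt
60 | 40
After ORDER BY (1 rows):
orders.rank | max_amt
60 | 40

== RESULT ==
orders.rank | max_amt
60 | 40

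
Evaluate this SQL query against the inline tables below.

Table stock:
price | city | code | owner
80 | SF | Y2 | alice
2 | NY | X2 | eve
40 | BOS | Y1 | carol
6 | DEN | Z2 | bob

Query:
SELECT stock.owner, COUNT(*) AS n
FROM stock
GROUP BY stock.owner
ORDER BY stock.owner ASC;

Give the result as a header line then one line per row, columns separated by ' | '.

After GROUP BY (4 rows):
stock.owner | n
alice | 1
eve | 1
carol | 1
bob | 1
After ORDER BY (4 rows):
stock.owner | n
alice | 1
bob | 1
carol | 1
eve | 1

== RESULT ==
stock.owner | n
alice | 1
bob | 1
carol | 1
eve | 1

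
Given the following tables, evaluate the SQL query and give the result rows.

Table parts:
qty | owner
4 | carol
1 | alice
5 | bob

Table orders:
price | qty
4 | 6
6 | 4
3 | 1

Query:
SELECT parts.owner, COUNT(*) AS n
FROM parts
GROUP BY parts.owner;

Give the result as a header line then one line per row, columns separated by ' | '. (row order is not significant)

After GROUP BY (3 rows):
parts.owner | n
carol | 1
alice | 1
bob | 1

== RESULT ==
parts.owner | n
carol | 1
alice | 1
bob | 1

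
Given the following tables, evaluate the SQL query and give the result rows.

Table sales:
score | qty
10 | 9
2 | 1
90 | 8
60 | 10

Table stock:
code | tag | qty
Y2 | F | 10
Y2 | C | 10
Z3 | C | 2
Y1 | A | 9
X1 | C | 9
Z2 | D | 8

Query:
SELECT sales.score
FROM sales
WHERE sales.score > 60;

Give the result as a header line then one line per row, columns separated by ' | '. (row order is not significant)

After WHERE (1 rows):
sales.score | sales.qty
90 | 8
After SELECT (1 rows):
sales.score
90

== RESULT ==
sales.score
90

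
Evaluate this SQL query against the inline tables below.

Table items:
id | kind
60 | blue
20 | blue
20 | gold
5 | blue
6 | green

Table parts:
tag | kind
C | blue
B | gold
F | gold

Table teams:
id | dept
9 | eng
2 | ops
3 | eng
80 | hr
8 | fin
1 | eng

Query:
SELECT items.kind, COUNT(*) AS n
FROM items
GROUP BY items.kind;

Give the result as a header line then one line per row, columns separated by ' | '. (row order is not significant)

== RESULT ==
items.kind | n
blue | 3
gold | 1
green | 1

Derivation:
After GROUP BY (3 rows):
items.kind | n
blue | 3
gold | 1
green | 1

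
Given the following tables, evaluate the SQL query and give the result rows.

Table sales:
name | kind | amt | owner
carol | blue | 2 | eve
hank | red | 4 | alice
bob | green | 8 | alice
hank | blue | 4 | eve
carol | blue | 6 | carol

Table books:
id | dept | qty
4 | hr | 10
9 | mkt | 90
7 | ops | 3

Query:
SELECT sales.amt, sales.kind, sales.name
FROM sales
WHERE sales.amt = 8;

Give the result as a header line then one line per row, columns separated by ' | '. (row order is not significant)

After WHERE (1 rows):
sales.name | sales.kind | sales.amt | sales.owner
bob | green | 8 | alice
After SELECT (1 rows):
sales.amt | sales.kind | sales.name
8 | green | bob

== RESULT ==
sales.amt | sales.kind | sales.name
8 | green | bob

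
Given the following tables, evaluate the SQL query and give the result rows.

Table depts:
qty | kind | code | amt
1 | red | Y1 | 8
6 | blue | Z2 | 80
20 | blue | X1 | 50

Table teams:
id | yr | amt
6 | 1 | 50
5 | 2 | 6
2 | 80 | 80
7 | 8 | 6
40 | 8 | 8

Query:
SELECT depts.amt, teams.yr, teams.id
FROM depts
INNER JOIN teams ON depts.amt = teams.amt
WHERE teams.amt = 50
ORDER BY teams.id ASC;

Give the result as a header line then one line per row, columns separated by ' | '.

After JOIN teams (3 rows):
depts.qty | depts.kind | depts.code | depts.amt | teams.id | teams.yr | teams.amt
1 | red | Y1 | 8 | 40 | 8 | 8
6 | blue | Z2 | 80 | 2 | 80 | 80
20 | blue | X1 | 50 | 6 | 1 | 50
After WHERE (1 rows):
depts.qty | depts.kind | depts.code | depts.amt | teams.id | teams.yr | teams.amt
20 | blue | X1 | 50 | 6 | 1 | 50
After SELECT (1 rows):
depts.amt | teams.yr | teams.id
50 | 1 | 6
After ORDER BY (1 rows):
depts.amt | teams.yr | teams.id
50 | 1 | 6

== RESULT ==
depts.amt | teams.yr | teams.id
50 | 1 | 6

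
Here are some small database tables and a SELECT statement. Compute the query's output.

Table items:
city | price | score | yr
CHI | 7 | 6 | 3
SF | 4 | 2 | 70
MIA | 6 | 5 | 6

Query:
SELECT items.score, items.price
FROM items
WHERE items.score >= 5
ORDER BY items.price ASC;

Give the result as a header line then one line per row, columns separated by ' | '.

After WHERE (2 rows):
items.city | items.price | items.score | items.yr
CHI | 7 | 6 | 3
MIA | 6 | 5 | 6
After SELECT (2 rows):
items.score | items.price
6 | 7
5 | 6
After ORDER BY (2 rows):
items.score | items.price
5 | 6
6 | 7

== RESULT ==
items.score | items.price
5 | 6
6 | 7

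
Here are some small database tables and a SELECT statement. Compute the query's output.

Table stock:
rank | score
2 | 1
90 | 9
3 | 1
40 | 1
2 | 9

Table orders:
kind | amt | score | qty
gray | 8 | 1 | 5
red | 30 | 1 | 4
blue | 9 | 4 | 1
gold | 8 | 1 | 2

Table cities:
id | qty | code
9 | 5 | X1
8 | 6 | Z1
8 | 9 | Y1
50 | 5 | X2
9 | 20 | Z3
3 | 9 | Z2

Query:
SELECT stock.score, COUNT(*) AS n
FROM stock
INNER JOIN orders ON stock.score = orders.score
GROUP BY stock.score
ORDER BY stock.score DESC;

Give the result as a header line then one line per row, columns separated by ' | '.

== RESULT ==
stock.score | n
1 | 9

Derivation:
After JOIN orders (9 rows):
stock.rank | stock.score | orders.kind | orders.amt | orders.score | orders.qty
2 | 1 | gray | 8 | 1 | 5
2 | 1 | red | 30 | 1 | 4
2 | 1 | gold | 8 | 1 | 2
3 | 1 | gray | 8 | 1 | 5
3 | 1 | red | 30 | 1 | 4
3 | 1 | gold | 8 | 1 | 2
40 | 1 | gray | 8 | 1 | 5
40 | 1 | red | 30 | 1 | 4
40 | 1 | gold | 8 | 1 | 2
After GROUP BY (1 rows):
stock.score | n
1 | 9
After ORDER BY (1 rows):
stock.score | n
1 | 9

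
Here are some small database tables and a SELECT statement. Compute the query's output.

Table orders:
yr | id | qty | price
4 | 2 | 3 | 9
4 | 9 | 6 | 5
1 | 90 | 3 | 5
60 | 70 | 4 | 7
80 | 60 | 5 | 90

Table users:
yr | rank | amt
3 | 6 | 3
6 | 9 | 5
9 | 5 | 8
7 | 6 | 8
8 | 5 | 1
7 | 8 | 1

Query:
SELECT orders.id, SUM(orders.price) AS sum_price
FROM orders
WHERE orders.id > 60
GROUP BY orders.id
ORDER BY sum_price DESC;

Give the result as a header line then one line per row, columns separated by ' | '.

After WHERE (2 rows):
orders.yr | orders.id | orders.qty | orders.price
1 | 90 | 3 | 5
60 | 70 | 4 | 7
After GROUP BY (2 rows):
orders.id | sum_price
90 | 5
70 | 7
After ORDER BY (2 rows):
orders.id | sum_price
70 | 7
90 | 5

== RESULT ==
orders.id | sum_price
70 | 7
90 | 5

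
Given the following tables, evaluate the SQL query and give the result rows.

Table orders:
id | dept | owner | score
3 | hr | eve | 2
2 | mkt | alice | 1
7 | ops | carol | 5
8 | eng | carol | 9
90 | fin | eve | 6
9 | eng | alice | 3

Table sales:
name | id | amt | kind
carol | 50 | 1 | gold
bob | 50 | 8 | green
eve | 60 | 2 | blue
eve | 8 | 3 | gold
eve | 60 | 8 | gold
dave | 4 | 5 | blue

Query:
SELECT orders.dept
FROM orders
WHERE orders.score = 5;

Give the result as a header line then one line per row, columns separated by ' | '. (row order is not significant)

== RESULT ==
orders.dept
ops

Derivation:
After WHERE (1 rows):
orders.id | orders.dept | orders.owner | orders.score
7 | ops | carol | 5
After SELECT (1 rows):
orders.dept
ops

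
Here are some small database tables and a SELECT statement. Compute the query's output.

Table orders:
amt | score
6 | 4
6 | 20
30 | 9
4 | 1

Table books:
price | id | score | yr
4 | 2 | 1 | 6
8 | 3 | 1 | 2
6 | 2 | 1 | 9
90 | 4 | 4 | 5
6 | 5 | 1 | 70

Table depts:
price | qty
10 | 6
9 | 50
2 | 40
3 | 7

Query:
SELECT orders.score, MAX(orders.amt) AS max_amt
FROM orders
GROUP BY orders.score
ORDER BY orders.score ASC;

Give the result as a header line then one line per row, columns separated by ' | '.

== RESULT ==
orders.score | max_amt
1 | 4
4 | 6
9 | 30
20 | 6

Derivation:
After GROUP BY (4 rows):
orders.score | max_amt
4 | 6
20 | 6
9 | 30
1 | 4
After ORDER BY (4 rows):
orders.score | max_amt
1 | 4
4 | 6
9 | 30
20 | 6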